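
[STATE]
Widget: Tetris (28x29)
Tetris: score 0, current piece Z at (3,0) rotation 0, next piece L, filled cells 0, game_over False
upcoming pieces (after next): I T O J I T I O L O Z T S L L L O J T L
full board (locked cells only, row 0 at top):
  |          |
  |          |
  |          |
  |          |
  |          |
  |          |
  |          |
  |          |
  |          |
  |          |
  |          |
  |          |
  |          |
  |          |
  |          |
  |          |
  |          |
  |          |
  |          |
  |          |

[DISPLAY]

   ▓▓     │Next:            
    ▓▓    │  ▒              
          │▒▒▒              
          │                 
          │                 
          │                 
          │Score:           
          │0                
          │                 
          │                 
          │                 
          │                 
          │                 
          │                 
          │                 
          │                 
          │                 
          │                 
          │                 
          │                 
          │                 
          │                 
          │                 
          │                 
          │                 
          │                 
          │                 
          │                 
          │                 


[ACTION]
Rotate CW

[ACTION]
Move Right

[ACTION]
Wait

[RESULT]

          │Next:            
     ▓    │  ▒              
    ▓▓    │▒▒▒              
    ▓     │                 
          │                 
          │                 
          │Score:           
          │0                
          │                 
          │                 
          │                 
          │                 
          │                 
          │                 
          │                 
          │                 
          │                 
          │                 
          │                 
          │                 
          │                 
          │                 
          │                 
          │                 
          │                 
          │                 
          │                 
          │                 
          │                 


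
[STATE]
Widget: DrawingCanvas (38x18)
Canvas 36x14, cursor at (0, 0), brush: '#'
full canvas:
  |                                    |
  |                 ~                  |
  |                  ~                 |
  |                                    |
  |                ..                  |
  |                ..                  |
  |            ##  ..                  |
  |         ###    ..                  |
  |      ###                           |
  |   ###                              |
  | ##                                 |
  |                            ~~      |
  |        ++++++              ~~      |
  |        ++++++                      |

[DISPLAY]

+                                     
                 ~                    
                  ~                   
                                      
                ..                    
                ..                    
            ##  ..                    
         ###    ..                    
      ###                             
   ###                                
 ##                                   
                            ~~        
        ++++++              ~~        
        ++++++                        
                                      
                                      
                                      
                                      


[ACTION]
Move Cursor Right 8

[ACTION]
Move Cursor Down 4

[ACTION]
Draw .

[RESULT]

                                      
                 ~                    
                  ~                   
                                      
        .       ..                    
                ..                    
            ##  ..                    
         ###    ..                    
      ###                             
   ###                                
 ##                                   
                            ~~        
        ++++++              ~~        
        ++++++                        
                                      
                                      
                                      
                                      


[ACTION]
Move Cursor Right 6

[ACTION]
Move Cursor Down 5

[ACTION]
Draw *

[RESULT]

                                      
                 ~                    
                  ~                   
                                      
        .       ..                    
                ..                    
            ##  ..                    
         ###    ..                    
      ###                             
   ###        *                       
 ##                                   
                            ~~        
        ++++++              ~~        
        ++++++                        
                                      
                                      
                                      
                                      


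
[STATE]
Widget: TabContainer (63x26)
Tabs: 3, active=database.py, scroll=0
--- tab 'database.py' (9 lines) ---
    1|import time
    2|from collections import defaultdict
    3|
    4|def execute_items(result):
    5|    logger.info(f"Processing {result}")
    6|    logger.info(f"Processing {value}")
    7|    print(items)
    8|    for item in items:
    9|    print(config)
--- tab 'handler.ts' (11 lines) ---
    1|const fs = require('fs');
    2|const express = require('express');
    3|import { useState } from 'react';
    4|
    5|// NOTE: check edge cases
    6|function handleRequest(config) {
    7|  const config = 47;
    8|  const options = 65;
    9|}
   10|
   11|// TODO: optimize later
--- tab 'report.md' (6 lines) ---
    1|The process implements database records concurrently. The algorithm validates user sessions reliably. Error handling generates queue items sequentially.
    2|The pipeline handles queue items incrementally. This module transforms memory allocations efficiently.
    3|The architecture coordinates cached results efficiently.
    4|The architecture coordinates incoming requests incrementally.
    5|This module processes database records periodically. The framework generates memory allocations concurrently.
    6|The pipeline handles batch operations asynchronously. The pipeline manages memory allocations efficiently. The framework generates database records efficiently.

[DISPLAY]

[database.py]│ handler.ts │ report.md                          
───────────────────────────────────────────────────────────────
import time                                                    
from collections import defaultdict                            
                                                               
def execute_items(result):                                     
    logger.info(f"Processing {result}")                        
    logger.info(f"Processing {value}")                         
    print(items)                                               
    for item in items:                                         
    print(config)                                              
                                                               
                                                               
                                                               
                                                               
                                                               
                                                               
                                                               
                                                               
                                                               
                                                               
                                                               
                                                               
                                                               
                                                               
                                                               


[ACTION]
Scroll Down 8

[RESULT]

[database.py]│ handler.ts │ report.md                          
───────────────────────────────────────────────────────────────
    print(config)                                              
                                                               
                                                               
                                                               
                                                               
                                                               
                                                               
                                                               
                                                               
                                                               
                                                               
                                                               
                                                               
                                                               
                                                               
                                                               
                                                               
                                                               
                                                               
                                                               
                                                               
                                                               
                                                               
                                                               


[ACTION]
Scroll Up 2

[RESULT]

[database.py]│ handler.ts │ report.md                          
───────────────────────────────────────────────────────────────
    print(items)                                               
    for item in items:                                         
    print(config)                                              
                                                               
                                                               
                                                               
                                                               
                                                               
                                                               
                                                               
                                                               
                                                               
                                                               
                                                               
                                                               
                                                               
                                                               
                                                               
                                                               
                                                               
                                                               
                                                               
                                                               
                                                               


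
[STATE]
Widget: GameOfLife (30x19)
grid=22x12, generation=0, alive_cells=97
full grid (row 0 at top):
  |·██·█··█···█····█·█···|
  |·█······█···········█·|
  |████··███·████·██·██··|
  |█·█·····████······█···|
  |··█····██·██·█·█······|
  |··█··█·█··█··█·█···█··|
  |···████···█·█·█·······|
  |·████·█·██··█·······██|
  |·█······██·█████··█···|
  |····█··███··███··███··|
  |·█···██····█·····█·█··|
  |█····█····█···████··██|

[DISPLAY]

Gen: 0                        
·██·█··█···█····█·█···        
·█······█···········█·        
████··███·████·██·██··        
█·█·····████······█···        
··█····██·██·█·█······        
··█··█·█··█··█·█···█··        
···████···█·█·█·······        
·████·█·██··█·······██        
·█······██·█████··█···        
····█··███··███··███··        
·█···██····█·····█·█··        
█····█····█···████··██        
                              
                              
                              
                              
                              
                              


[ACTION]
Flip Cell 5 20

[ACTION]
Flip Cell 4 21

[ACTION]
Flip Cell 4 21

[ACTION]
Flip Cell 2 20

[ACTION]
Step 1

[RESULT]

Gen: 1                        
·██···················        
······█·███····██·█·█·        
█··█········█····██·█·        
█·····█······█·████···        
··██··██···········█··        
··█··█·██·█··█·█······        
·█······█·█·█·█····█·█        
·█····█·█······█······        
·█··██·····█···█·██·█·        
·····███·█·····███·█··        
····█████████······█··        
·····██········████·█·        
                              
                              
                              
                              
                              
                              


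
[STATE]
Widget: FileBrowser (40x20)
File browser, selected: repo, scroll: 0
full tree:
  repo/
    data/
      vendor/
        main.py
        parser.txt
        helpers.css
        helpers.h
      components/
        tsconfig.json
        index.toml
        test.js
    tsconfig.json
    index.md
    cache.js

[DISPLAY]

> [-] repo/                             
    [+] data/                           
    tsconfig.json                       
    index.md                            
    cache.js                            
                                        
                                        
                                        
                                        
                                        
                                        
                                        
                                        
                                        
                                        
                                        
                                        
                                        
                                        
                                        


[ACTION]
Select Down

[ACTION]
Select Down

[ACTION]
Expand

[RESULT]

  [-] repo/                             
    [+] data/                           
  > tsconfig.json                       
    index.md                            
    cache.js                            
                                        
                                        
                                        
                                        
                                        
                                        
                                        
                                        
                                        
                                        
                                        
                                        
                                        
                                        
                                        


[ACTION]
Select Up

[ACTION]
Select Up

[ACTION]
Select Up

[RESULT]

> [-] repo/                             
    [+] data/                           
    tsconfig.json                       
    index.md                            
    cache.js                            
                                        
                                        
                                        
                                        
                                        
                                        
                                        
                                        
                                        
                                        
                                        
                                        
                                        
                                        
                                        


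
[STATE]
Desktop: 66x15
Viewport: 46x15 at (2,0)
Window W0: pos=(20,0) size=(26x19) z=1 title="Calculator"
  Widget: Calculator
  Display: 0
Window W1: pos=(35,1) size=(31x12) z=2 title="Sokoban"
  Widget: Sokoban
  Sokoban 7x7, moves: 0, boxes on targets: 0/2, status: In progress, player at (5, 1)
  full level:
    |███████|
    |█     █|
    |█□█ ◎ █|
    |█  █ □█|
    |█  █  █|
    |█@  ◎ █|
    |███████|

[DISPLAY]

                  ┏━━━━━━━━━━━━━━━━━━━━━━━━┓  
                  ┃ Calculator   ┏━━━━━━━━━━━━
                  ┠──────────────┃ Sokoban    
                  ┃              ┠────────────
                  ┃┌───┬───┬───┬─┃███████     
                  ┃│ 7 │ 8 │ 9 │ ┃█     █     
                  ┃├───┼───┼───┼─┃█□█ ◎ █     
                  ┃│ 4 │ 5 │ 6 │ ┃█  █ □█     
                  ┃├───┼───┼───┼─┃█  █  █     
                  ┃│ 1 │ 2 │ 3 │ ┃█@  ◎ █     
                  ┃├───┼───┼───┼─┃███████     
                  ┃│ 0 │ . │ = │ ┃Moves: 0  0/
                  ┃├───┼───┼───┼─┗━━━━━━━━━━━━
                  ┃│ C │ MC│ MR│ M+│       ┃  
                  ┃└───┴───┴───┴───┘       ┃  


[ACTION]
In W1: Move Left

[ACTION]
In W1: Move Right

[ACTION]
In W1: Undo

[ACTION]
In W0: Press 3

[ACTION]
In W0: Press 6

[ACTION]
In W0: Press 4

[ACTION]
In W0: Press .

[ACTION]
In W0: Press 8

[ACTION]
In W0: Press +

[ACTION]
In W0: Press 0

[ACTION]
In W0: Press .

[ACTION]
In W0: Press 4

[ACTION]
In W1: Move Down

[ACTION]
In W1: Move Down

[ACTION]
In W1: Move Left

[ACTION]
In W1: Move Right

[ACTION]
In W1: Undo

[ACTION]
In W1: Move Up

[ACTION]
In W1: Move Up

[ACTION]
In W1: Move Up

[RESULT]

                  ┏━━━━━━━━━━━━━━━━━━━━━━━━┓  
                  ┃ Calculator   ┏━━━━━━━━━━━━
                  ┠──────────────┃ Sokoban    
                  ┃              ┠────────────
                  ┃┌───┬───┬───┬─┃███████     
                  ┃│ 7 │ 8 │ 9 │ ┃█□    █     
                  ┃├───┼───┼───┼─┃█@█ ◎ █     
                  ┃│ 4 │ 5 │ 6 │ ┃█  █ □█     
                  ┃├───┼───┼───┼─┃█  █  █     
                  ┃│ 1 │ 2 │ 3 │ ┃█   ◎ █     
                  ┃├───┼───┼───┼─┃███████     
                  ┃│ 0 │ . │ = │ ┃Moves: 3  0/
                  ┃├───┼───┼───┼─┗━━━━━━━━━━━━
                  ┃│ C │ MC│ MR│ M+│       ┃  
                  ┃└───┴───┴───┴───┘       ┃  


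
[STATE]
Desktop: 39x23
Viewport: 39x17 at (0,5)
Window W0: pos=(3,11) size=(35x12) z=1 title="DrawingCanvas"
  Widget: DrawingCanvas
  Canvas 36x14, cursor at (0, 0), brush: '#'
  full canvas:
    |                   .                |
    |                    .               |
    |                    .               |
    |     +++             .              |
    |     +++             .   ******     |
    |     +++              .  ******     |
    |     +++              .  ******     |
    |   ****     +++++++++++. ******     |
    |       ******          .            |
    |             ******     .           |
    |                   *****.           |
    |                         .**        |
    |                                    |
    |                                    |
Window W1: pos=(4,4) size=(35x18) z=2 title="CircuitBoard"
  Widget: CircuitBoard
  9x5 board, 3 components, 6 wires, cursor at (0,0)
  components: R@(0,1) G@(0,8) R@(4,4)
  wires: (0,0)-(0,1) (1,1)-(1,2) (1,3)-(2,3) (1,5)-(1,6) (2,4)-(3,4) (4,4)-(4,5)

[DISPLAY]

    ┃ CircuitBoard                    ┃
    ┠─────────────────────────────────┨
    ┃   0 1 2 3 4 5 6 7 8             ┃
    ┃0  [.]─ R                        ┃
    ┃                                 ┃
    ┃1       · ─ ·   ·       · ─ ·    ┃
   ┏┃                │                ┃
   ┃┃2               ·   ·            ┃
   ┠┃                    │            ┃
   ┃┃3                   ·            ┃
   ┃┃                                 ┃
   ┃┃4                   R ─ ·        ┃
   ┃┃Cursor: (0,0)                    ┃
   ┃┃                                 ┃
   ┃┃                                 ┃
   ┃┃                                 ┃
   ┃┗━━━━━━━━━━━━━━━━━━━━━━━━━━━━━━━━━┛


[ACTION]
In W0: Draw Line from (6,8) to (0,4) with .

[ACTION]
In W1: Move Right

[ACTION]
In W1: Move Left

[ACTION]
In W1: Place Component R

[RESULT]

    ┃ CircuitBoard                    ┃
    ┠─────────────────────────────────┨
    ┃   0 1 2 3 4 5 6 7 8             ┃
    ┃0  [R]─ R                        ┃
    ┃                                 ┃
    ┃1       · ─ ·   ·       · ─ ·    ┃
   ┏┃                │                ┃
   ┃┃2               ·   ·            ┃
   ┠┃                    │            ┃
   ┃┃3                   ·            ┃
   ┃┃                                 ┃
   ┃┃4                   R ─ ·        ┃
   ┃┃Cursor: (0,0)                    ┃
   ┃┃                                 ┃
   ┃┃                                 ┃
   ┃┃                                 ┃
   ┃┗━━━━━━━━━━━━━━━━━━━━━━━━━━━━━━━━━┛


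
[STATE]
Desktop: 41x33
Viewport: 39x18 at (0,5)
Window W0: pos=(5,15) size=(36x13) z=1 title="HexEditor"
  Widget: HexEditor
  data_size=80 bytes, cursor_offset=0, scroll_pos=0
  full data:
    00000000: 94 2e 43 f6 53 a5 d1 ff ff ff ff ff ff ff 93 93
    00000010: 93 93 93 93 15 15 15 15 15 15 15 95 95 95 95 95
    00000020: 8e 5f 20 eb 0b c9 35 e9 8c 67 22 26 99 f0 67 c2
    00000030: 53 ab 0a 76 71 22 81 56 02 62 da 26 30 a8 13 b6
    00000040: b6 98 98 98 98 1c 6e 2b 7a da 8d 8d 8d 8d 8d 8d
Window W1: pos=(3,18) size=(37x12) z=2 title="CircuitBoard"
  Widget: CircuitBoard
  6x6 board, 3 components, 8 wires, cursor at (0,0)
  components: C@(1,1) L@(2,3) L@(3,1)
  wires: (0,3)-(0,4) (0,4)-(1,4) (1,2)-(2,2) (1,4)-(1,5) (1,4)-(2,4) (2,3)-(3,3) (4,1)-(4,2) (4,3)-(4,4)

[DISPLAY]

                                       
                                       
                                       
                                       
                                       
                                       
                                       
                                       
                                       
                                       
     ┏━━━━━━━━━━━━━━━━━━━━━━━━━━━━━━━━━
     ┃ HexEditor                       
     ┠─────────────────────────────────
   ┏━━━━━━━━━━━━━━━━━━━━━━━━━━━━━━━━━━━
   ┃ CircuitBoard                      
   ┠───────────────────────────────────
   ┃   0 1 2 3 4 5                     
   ┃0  [.]          · ─ ·              


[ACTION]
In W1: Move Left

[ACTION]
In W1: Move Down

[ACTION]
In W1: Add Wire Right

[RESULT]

                                       
                                       
                                       
                                       
                                       
                                       
                                       
                                       
                                       
                                       
     ┏━━━━━━━━━━━━━━━━━━━━━━━━━━━━━━━━━
     ┃ HexEditor                       
     ┠─────────────────────────────────
   ┏━━━━━━━━━━━━━━━━━━━━━━━━━━━━━━━━━━━
   ┃ CircuitBoard                      
   ┠───────────────────────────────────
   ┃   0 1 2 3 4 5                     
   ┃0               · ─ ·              


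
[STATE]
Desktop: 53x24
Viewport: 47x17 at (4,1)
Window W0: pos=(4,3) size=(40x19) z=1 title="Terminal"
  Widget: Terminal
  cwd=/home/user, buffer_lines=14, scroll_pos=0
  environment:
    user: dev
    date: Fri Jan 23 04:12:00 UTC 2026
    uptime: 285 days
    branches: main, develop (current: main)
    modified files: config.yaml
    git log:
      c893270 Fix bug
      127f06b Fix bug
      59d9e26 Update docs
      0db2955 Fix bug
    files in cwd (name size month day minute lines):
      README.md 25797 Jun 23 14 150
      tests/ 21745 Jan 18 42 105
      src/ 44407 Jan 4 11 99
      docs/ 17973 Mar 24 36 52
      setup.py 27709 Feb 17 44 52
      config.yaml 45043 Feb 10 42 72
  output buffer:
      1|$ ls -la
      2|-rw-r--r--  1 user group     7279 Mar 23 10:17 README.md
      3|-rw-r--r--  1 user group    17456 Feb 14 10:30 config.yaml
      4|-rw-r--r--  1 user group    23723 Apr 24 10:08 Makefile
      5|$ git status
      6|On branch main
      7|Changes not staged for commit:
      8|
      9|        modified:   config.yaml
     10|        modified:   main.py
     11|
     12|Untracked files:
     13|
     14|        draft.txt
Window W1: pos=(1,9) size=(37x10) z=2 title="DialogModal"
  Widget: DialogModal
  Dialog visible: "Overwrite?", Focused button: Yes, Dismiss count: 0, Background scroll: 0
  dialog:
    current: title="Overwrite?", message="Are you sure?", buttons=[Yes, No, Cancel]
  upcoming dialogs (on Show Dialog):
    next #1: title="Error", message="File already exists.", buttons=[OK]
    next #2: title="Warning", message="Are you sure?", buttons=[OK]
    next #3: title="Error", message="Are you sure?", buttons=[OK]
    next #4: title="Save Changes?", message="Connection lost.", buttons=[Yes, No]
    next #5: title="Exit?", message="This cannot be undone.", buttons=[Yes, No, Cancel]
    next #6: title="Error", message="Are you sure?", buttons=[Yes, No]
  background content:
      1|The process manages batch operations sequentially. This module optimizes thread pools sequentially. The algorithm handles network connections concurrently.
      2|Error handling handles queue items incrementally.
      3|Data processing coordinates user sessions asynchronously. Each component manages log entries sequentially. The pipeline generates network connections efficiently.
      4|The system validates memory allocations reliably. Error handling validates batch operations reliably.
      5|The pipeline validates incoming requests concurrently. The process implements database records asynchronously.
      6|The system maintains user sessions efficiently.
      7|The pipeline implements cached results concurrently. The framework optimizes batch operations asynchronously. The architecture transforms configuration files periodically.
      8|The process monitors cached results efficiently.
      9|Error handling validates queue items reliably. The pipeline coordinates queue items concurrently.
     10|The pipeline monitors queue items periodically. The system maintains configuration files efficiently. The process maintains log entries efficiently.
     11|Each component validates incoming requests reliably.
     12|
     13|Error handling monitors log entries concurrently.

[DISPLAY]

                                               
                                               
┏━━━━━━━━━━━━━━━━━━━━━━━━━━━━━━━━━━━━━━┓       
┃ Terminal                             ┃       
┠──────────────────────────────────────┨       
┃$ ls -la                              ┃       
┃-rw-r--r--  1 user group     7279 Mar ┃       
┃-rw-r--r--  1 user group    17456 Feb ┃       
━━━━━━━━━━━━━━━━━━━━━━━━━━━━━━━━━┓ Apr ┃       
ialogModal                       ┃     ┃       
─────────────────────────────────┨     ┃       
e pr┌─────────────────────┐ration┃     ┃       
ror │      Overwrite?     │items ┃     ┃       
ta p│    Are you sure?    │ser se┃     ┃       
e sy│ [Yes]  No   Cancel  │llocat┃     ┃       
e pi└─────────────────────┘ng req┃     ┃       
e system maintains user sessions ┃     ┃       


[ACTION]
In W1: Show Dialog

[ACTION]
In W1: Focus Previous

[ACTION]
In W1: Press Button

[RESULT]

                                               
                                               
┏━━━━━━━━━━━━━━━━━━━━━━━━━━━━━━━━━━━━━━┓       
┃ Terminal                             ┃       
┠──────────────────────────────────────┨       
┃$ ls -la                              ┃       
┃-rw-r--r--  1 user group     7279 Mar ┃       
┃-rw-r--r--  1 user group    17456 Feb ┃       
━━━━━━━━━━━━━━━━━━━━━━━━━━━━━━━━━┓ Apr ┃       
ialogModal                       ┃     ┃       
─────────────────────────────────┨     ┃       
e process manages batch operation┃     ┃       
ror handling handles queue items ┃     ┃       
ta processing coordinates user se┃     ┃       
e system validates memory allocat┃     ┃       
e pipeline validates incoming req┃     ┃       
e system maintains user sessions ┃     ┃       


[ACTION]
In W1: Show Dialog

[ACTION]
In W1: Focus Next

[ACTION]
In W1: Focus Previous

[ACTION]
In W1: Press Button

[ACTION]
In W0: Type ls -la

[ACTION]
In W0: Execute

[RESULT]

                                               
                                               
┏━━━━━━━━━━━━━━━━━━━━━━━━━━━━━━━━━━━━━━┓       
┃ Terminal                             ┃       
┠──────────────────────────────────────┨       
┃                                      ┃       
┃        modified:   config.yaml       ┃       
┃        modified:   main.py           ┃       
━━━━━━━━━━━━━━━━━━━━━━━━━━━━━━━━━┓     ┃       
ialogModal                       ┃     ┃       
─────────────────────────────────┨     ┃       
e process manages batch operation┃     ┃       
ror handling handles queue items ┃     ┃       
ta processing coordinates user se┃Jun 2┃       
e system validates memory allocat┃Jan 1┃       
e pipeline validates incoming req┃Jan  ┃       
e system maintains user sessions ┃Mar 2┃       


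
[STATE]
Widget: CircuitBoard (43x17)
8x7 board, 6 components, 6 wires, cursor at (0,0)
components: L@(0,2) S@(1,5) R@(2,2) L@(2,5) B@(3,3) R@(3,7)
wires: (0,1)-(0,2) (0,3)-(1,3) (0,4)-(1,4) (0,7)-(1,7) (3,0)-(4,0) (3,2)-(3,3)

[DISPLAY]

   0 1 2 3 4 5 6 7                         
0  [.]  · ─ L   ·   ·           ·          
                │   │           │          
1               ·   ·   S       ·          
                                           
2           R           L                  
                                           
3   ·       · ─ B               R          
    │                                      
4   ·                                      
                                           
5                                          
                                           
6                                          
Cursor: (0,0)                              
                                           
                                           


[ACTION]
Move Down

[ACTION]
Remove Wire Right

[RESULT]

   0 1 2 3 4 5 6 7                         
0       · ─ L   ·   ·           ·          
                │   │           │          
1  [.]          ·   ·   S       ·          
                                           
2           R           L                  
                                           
3   ·       · ─ B               R          
    │                                      
4   ·                                      
                                           
5                                          
                                           
6                                          
Cursor: (1,0)                              
                                           
                                           


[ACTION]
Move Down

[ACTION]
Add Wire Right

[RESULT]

   0 1 2 3 4 5 6 7                         
0       · ─ L   ·   ·           ·          
                │   │           │          
1               ·   ·   S       ·          
                                           
2  [.]─ ·   R           L                  
                                           
3   ·       · ─ B               R          
    │                                      
4   ·                                      
                                           
5                                          
                                           
6                                          
Cursor: (2,0)                              
                                           
                                           


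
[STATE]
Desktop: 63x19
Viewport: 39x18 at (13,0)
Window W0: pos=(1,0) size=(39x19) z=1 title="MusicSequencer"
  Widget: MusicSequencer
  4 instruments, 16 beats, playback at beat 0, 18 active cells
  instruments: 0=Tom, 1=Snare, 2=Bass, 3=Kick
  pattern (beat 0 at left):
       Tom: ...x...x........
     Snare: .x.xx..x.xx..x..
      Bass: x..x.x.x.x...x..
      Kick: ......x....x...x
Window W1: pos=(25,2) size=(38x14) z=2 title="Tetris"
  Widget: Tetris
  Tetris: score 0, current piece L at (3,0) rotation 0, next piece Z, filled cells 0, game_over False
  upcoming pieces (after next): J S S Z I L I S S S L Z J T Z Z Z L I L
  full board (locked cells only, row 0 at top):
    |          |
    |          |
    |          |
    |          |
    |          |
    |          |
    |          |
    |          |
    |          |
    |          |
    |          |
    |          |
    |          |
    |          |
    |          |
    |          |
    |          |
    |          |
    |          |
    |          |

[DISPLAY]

━━━━━━━━━━━━━━━━━━━━━━━━━━┓            
ncer                      ┃            
────────────┏━━━━━━━━━━━━━━━━━━━━━━━━━━
56789012345 ┃ Tetris                   
··█········ ┠──────────────────────────
··█·██··█·· ┃          │Next:          
█·█·█···█·· ┃          │▓▓             
·█····█···█ ┃          │ ▓▓            
            ┃          │               
            ┃          │               
            ┃          │               
            ┃          │Score:         
            ┃          │0              
            ┃          │               
            ┃          │               
            ┗━━━━━━━━━━━━━━━━━━━━━━━━━━
                          ┃            
                          ┃            


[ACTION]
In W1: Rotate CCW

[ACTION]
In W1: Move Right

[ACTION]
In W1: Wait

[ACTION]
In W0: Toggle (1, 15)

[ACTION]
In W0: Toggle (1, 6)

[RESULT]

━━━━━━━━━━━━━━━━━━━━━━━━━━┓            
ncer                      ┃            
────────────┏━━━━━━━━━━━━━━━━━━━━━━━━━━
56789012345 ┃ Tetris                   
··█········ ┠──────────────────────────
·██·██··█·█ ┃          │Next:          
█·█·█···█·· ┃          │▓▓             
·█····█···█ ┃          │ ▓▓            
            ┃          │               
            ┃          │               
            ┃          │               
            ┃          │Score:         
            ┃          │0              
            ┃          │               
            ┃          │               
            ┗━━━━━━━━━━━━━━━━━━━━━━━━━━
                          ┃            
                          ┃            


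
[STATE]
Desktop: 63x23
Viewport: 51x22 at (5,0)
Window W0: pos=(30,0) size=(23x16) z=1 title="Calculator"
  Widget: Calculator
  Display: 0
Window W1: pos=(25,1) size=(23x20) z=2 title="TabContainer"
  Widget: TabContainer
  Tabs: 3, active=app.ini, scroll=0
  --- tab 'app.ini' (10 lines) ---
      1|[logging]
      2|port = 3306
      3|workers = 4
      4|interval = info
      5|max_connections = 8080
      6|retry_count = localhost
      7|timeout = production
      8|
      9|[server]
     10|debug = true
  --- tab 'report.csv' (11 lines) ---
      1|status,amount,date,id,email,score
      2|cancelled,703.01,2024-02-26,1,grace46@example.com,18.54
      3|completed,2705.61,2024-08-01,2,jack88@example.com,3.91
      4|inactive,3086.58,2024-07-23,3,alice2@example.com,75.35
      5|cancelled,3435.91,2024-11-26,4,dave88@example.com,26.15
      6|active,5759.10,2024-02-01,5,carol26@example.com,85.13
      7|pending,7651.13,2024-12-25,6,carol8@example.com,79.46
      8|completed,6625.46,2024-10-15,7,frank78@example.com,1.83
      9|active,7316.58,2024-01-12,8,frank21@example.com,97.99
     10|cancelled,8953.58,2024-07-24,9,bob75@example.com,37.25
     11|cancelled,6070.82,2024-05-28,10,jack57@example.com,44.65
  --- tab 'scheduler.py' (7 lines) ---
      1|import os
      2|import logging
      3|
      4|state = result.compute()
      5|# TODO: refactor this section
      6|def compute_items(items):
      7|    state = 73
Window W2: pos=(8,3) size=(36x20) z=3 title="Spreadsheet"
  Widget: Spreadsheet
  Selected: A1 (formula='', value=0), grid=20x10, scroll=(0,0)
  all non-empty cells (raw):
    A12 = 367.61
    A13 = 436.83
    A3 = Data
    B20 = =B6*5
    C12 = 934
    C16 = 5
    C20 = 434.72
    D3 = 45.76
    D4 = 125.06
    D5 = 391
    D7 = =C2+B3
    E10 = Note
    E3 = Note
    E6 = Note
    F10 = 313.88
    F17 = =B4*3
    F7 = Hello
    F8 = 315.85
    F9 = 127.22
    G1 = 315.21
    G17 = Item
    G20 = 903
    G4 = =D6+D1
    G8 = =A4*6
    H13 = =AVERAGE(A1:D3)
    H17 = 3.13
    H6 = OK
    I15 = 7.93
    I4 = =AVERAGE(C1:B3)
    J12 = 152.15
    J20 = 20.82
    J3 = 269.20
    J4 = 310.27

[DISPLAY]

                         ┏━━━━━━━━━━━━━━━━━━━━━┓   
                    ┏━━━━━━━━━━━━━━━━━━━━━┓    ┃   
                    ┃ TabContainer        ┃────┨   
   ┏━━━━━━━━━━━━━━━━━━━━━━━━━━━━━━━━━━┓───┨   0┃   
   ┃ Spreadsheet                      ┃csv┃    ┃   
   ┠──────────────────────────────────┨───┃    ┃   
   ┃A1:                               ┃   ┃    ┃   
   ┃       A       B       C       D  ┃   ┃    ┃   
   ┃----------------------------------┃   ┃    ┃   
   ┃  1      [0]       0       0      ┃   ┃    ┃   
   ┃  2        0       0       0      ┃808┃    ┃   
   ┃  3 Data           0       0   45.┃lho┃    ┃   
   ┃  4        0       0       0  125.┃on ┃    ┃   
   ┃  5        0       0       0     3┃   ┃    ┃   
   ┃  6        0       0       0      ┃   ┃    ┃   
   ┃  7        0       0       0      ┃   ┃━━━━┛   
   ┃  8        0       0       0      ┃   ┃        
   ┃  9        0       0       0      ┃   ┃        
   ┃ 10        0       0       0      ┃   ┃        
   ┃ 11        0       0       0      ┃   ┃        
   ┃ 12   367.61       0     934      ┃━━━┛        
   ┃ 13   436.83       0       0      ┃            


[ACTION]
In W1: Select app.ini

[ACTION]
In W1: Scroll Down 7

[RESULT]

                         ┏━━━━━━━━━━━━━━━━━━━━━┓   
                    ┏━━━━━━━━━━━━━━━━━━━━━┓    ┃   
                    ┃ TabContainer        ┃────┨   
   ┏━━━━━━━━━━━━━━━━━━━━━━━━━━━━━━━━━━┓───┨   0┃   
   ┃ Spreadsheet                      ┃csv┃    ┃   
   ┠──────────────────────────────────┨───┃    ┃   
   ┃A1:                               ┃   ┃    ┃   
   ┃       A       B       C       D  ┃   ┃    ┃   
   ┃----------------------------------┃   ┃    ┃   
   ┃  1      [0]       0       0      ┃   ┃    ┃   
   ┃  2        0       0       0      ┃   ┃    ┃   
   ┃  3 Data           0       0   45.┃   ┃    ┃   
   ┃  4        0       0       0  125.┃   ┃    ┃   
   ┃  5        0       0       0     3┃   ┃    ┃   
   ┃  6        0       0       0      ┃   ┃    ┃   
   ┃  7        0       0       0      ┃   ┃━━━━┛   
   ┃  8        0       0       0      ┃   ┃        
   ┃  9        0       0       0      ┃   ┃        
   ┃ 10        0       0       0      ┃   ┃        
   ┃ 11        0       0       0      ┃   ┃        
   ┃ 12   367.61       0     934      ┃━━━┛        
   ┃ 13   436.83       0       0      ┃            


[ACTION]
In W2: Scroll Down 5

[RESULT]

                         ┏━━━━━━━━━━━━━━━━━━━━━┓   
                    ┏━━━━━━━━━━━━━━━━━━━━━┓    ┃   
                    ┃ TabContainer        ┃────┨   
   ┏━━━━━━━━━━━━━━━━━━━━━━━━━━━━━━━━━━┓───┨   0┃   
   ┃ Spreadsheet                      ┃csv┃    ┃   
   ┠──────────────────────────────────┨───┃    ┃   
   ┃A1:                               ┃   ┃    ┃   
   ┃       A       B       C       D  ┃   ┃    ┃   
   ┃----------------------------------┃   ┃    ┃   
   ┃  6        0       0       0      ┃   ┃    ┃   
   ┃  7        0       0       0      ┃   ┃    ┃   
   ┃  8        0       0       0      ┃   ┃    ┃   
   ┃  9        0       0       0      ┃   ┃    ┃   
   ┃ 10        0       0       0      ┃   ┃    ┃   
   ┃ 11        0       0       0      ┃   ┃    ┃   
   ┃ 12   367.61       0     934      ┃   ┃━━━━┛   
   ┃ 13   436.83       0       0      ┃   ┃        
   ┃ 14        0       0       0      ┃   ┃        
   ┃ 15        0       0       0      ┃   ┃        
   ┃ 16        0       0       5      ┃   ┃        
   ┃ 17        0       0       0      ┃━━━┛        
   ┃ 18        0       0       0      ┃            
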